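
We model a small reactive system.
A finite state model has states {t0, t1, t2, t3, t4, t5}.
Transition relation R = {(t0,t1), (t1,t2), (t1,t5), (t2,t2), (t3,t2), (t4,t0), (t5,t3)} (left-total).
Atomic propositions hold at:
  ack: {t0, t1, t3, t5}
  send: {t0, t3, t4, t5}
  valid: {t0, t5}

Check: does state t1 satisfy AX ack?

Sat(AX ack) = {s : every successor in {t0, t1, t3, t5}} = {t0, t4, t5}
t1 ∉ Sat(AX ack) = {t0, t4, t5}, so the formula does not hold at t1.

No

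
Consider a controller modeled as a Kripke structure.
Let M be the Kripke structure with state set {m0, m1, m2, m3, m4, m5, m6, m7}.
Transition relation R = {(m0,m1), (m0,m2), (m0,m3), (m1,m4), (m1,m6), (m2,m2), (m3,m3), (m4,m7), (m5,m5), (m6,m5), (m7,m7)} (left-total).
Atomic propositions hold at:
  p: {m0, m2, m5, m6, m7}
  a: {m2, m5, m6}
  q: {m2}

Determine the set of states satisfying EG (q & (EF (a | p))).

Sat(a | p) = {m0, m2, m5, m6, m7}
EF (a | p): least fixpoint, start Z0 = {m0, m2, m5, m6, m7}, add states with some successor in Z. Z1 = {m0, m1, m2, m4, m5, m6, m7}; fixed.
Sat(EF (a | p)) = {m0, m1, m2, m4, m5, m6, m7}
Sat(q & (EF (a | p))) = {m2}
EG (q & (EF (a | p))): greatest fixpoint, start Z0 = {m2}, keep only states in Sat with some successor in Z. Already a fixed point.
Sat(EG (q & (EF (a | p)))) = {m2}

{m2}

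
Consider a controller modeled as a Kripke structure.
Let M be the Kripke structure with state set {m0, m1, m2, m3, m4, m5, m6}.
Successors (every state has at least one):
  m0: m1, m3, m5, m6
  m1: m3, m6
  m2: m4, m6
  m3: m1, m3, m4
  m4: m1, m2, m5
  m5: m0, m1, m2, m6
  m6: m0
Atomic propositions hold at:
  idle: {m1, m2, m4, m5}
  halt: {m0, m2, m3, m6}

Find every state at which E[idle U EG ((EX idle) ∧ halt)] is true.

{m0, m1, m2, m3, m4, m5}

Sat(EX idle) = {s : some successor in {m1, m2, m4, m5}} = {m0, m2, m3, m4, m5}
Sat((EX idle) ∧ halt) = {m0, m2, m3}
EG ((EX idle) ∧ halt): greatest fixpoint, start Z0 = {m0, m2, m3}, keep only states in Sat with some successor in Z. Z1 = {m0, m3}; fixed.
Sat(EG ((EX idle) ∧ halt)) = {m0, m3}
E[idle U EG ((EX idle) ∧ halt)]: least fixpoint, start Z0 = Sat(EG ((EX idle) ∧ halt)) = {m0, m3}, add states in Sat(idle) with some successor in Z. Z1 = {m0, m1, m3, m5}; Z2 = {m0, m1, m3, m4, m5}; Z3 = {m0, m1, m2, m3, m4, m5}; fixed.
Sat(E[idle U EG ((EX idle) ∧ halt)]) = {m0, m1, m2, m3, m4, m5}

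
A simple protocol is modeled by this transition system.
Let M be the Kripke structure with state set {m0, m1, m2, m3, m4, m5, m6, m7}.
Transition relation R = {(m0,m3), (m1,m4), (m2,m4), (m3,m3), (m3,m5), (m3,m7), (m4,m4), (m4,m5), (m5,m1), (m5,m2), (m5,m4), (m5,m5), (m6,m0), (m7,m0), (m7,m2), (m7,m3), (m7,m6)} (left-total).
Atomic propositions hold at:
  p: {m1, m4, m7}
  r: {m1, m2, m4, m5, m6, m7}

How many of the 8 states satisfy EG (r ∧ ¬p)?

Sat(¬p) = {m0, m2, m3, m5, m6}
Sat(r ∧ ¬p) = {m2, m5, m6}
EG (r ∧ ¬p): greatest fixpoint, start Z0 = {m2, m5, m6}, keep only states in Sat with some successor in Z. Z1 = {m5}; fixed.
Sat(EG (r ∧ ¬p)) = {m5}
|Sat(EG (r ∧ ¬p))| = |{m5}| = 1.

1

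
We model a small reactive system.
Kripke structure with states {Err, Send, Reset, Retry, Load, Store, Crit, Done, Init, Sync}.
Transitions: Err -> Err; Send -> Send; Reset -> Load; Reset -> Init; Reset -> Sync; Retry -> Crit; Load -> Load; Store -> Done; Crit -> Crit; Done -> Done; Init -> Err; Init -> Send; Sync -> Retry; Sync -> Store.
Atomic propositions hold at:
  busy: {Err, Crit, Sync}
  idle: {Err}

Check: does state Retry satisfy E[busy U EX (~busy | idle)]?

Sat(~busy) = {Send, Reset, Retry, Load, Store, Done, Init}
Sat(~busy | idle) = {Err, Send, Reset, Retry, Load, Store, Done, Init}
Sat(EX (~busy | idle)) = {s : some successor in {Err, Send, Reset, Retry, Load, Store, Done, Init}} = {Err, Send, Reset, Load, Store, Done, Init, Sync}
E[busy U EX (~busy | idle)]: least fixpoint, start Z0 = Sat(EX (~busy | idle)) = {Err, Send, Reset, Load, Store, Done, Init, Sync}, add states in Sat(busy) with some successor in Z. Already a fixed point.
Sat(E[busy U EX (~busy | idle)]) = {Err, Send, Reset, Load, Store, Done, Init, Sync}
Retry ∉ Sat(E[busy U EX (~busy | idle)]) = {Err, Send, Reset, Load, Store, Done, Init, Sync}, so the formula does not hold at Retry.

No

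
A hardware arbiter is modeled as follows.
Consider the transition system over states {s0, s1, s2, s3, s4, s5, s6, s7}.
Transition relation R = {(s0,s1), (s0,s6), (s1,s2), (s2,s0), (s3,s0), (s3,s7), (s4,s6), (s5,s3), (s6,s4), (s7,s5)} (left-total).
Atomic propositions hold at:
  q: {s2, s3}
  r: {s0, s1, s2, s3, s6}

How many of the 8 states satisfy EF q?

6

EF q: least fixpoint, start Z0 = {s2, s3}, add states with some successor in Z. Z1 = {s1, s2, s3, s5}; Z2 = {s0, s1, s2, s3, s5, s7}; fixed.
Sat(EF q) = {s0, s1, s2, s3, s5, s7}
|Sat(EF q)| = |{s0, s1, s2, s3, s5, s7}| = 6.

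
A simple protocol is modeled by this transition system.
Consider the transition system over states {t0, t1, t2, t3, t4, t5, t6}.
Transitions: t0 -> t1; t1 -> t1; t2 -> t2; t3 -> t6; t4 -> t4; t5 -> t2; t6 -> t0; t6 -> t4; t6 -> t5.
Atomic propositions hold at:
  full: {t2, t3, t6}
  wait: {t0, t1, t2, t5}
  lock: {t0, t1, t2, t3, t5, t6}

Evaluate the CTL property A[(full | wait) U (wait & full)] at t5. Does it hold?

Sat(full | wait) = {t0, t1, t2, t3, t5, t6}
Sat(wait & full) = {t2}
A[(full | wait) U (wait & full)]: least fixpoint, start Z0 = Sat((wait & full)) = {t2}, add states in Sat(full | wait) with every successor in Z. Z1 = {t2, t5}; fixed.
Sat(A[(full | wait) U (wait & full)]) = {t2, t5}
t5 ∈ Sat(A[(full | wait) U (wait & full)]) = {t2, t5}, so the formula holds at t5.

Yes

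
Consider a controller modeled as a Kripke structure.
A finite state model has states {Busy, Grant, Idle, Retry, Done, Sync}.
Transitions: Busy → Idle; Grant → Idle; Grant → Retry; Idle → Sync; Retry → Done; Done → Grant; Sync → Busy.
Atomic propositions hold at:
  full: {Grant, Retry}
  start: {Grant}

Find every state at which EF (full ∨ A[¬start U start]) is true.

{Grant, Retry, Done}

Sat(¬start) = {Busy, Idle, Retry, Done, Sync}
A[¬start U start]: least fixpoint, start Z0 = Sat(start) = {Grant}, add states in Sat(¬start) with every successor in Z. Z1 = {Grant, Done}; Z2 = {Grant, Retry, Done}; fixed.
Sat(A[¬start U start]) = {Grant, Retry, Done}
Sat(full ∨ A[¬start U start]) = {Grant, Retry, Done}
EF (full ∨ A[¬start U start]): least fixpoint, start Z0 = {Grant, Retry, Done}, add states with some successor in Z. Already a fixed point.
Sat(EF (full ∨ A[¬start U start])) = {Grant, Retry, Done}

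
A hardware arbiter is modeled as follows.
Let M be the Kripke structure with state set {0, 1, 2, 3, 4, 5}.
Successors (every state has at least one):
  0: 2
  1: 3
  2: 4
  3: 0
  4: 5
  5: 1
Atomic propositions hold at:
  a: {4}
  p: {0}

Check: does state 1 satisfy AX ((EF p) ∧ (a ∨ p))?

No

EF p: least fixpoint, start Z0 = {0}, add states with some successor in Z. Z1 = {0, 3}; Z2 = {0, 1, 3}; Z3 = {0, 1, 3, 5}; Z4 = {0, 1, 3, 4, 5}; Z5 = {0, 1, 2, 3, 4, 5}; fixed.
Sat(EF p) = {0, 1, 2, 3, 4, 5}
Sat(a ∨ p) = {0, 4}
Sat((EF p) ∧ (a ∨ p)) = {0, 4}
Sat(AX ((EF p) ∧ (a ∨ p))) = {s : every successor in {0, 4}} = {2, 3}
1 ∉ Sat(AX ((EF p) ∧ (a ∨ p))) = {2, 3}, so the formula does not hold at 1.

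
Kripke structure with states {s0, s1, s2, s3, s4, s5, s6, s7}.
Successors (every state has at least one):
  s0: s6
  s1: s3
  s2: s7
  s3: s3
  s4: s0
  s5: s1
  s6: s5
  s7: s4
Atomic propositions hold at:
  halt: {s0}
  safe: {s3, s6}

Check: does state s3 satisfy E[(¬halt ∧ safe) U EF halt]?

Sat(¬halt) = {s1, s2, s3, s4, s5, s6, s7}
Sat(¬halt ∧ safe) = {s3, s6}
EF halt: least fixpoint, start Z0 = {s0}, add states with some successor in Z. Z1 = {s0, s4}; Z2 = {s0, s4, s7}; Z3 = {s0, s2, s4, s7}; fixed.
Sat(EF halt) = {s0, s2, s4, s7}
E[(¬halt ∧ safe) U EF halt]: least fixpoint, start Z0 = Sat(EF halt) = {s0, s2, s4, s7}, add states in Sat(¬halt ∧ safe) with some successor in Z. Already a fixed point.
Sat(E[(¬halt ∧ safe) U EF halt]) = {s0, s2, s4, s7}
s3 ∉ Sat(E[(¬halt ∧ safe) U EF halt]) = {s0, s2, s4, s7}, so the formula does not hold at s3.

No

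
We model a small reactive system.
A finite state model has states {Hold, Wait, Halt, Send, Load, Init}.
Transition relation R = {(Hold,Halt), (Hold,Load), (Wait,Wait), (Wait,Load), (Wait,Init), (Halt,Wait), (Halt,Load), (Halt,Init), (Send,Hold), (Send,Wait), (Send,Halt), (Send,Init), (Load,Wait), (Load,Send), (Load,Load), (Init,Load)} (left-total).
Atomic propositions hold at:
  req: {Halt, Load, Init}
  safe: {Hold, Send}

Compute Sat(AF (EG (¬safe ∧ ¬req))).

Sat(¬safe) = {Wait, Halt, Load, Init}
Sat(¬req) = {Hold, Wait, Send}
Sat(¬safe ∧ ¬req) = {Wait}
EG (¬safe ∧ ¬req): greatest fixpoint, start Z0 = {Wait}, keep only states in Sat with some successor in Z. Already a fixed point.
Sat(EG (¬safe ∧ ¬req)) = {Wait}
AF (EG (¬safe ∧ ¬req)): least fixpoint, start Z0 = {Wait}, add states with every successor in Z. Already a fixed point.
Sat(AF (EG (¬safe ∧ ¬req))) = {Wait}

{Wait}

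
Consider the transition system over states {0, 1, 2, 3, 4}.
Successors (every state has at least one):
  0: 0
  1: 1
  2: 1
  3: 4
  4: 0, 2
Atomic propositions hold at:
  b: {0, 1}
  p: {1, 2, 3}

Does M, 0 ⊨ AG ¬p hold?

Yes

Sat(¬p) = {0, 4}
AG ¬p: greatest fixpoint, start Z0 = {0, 4}, keep only states in Sat with every successor in Z. Z1 = {0}; fixed.
Sat(AG ¬p) = {0}
0 ∈ Sat(AG ¬p) = {0}, so the formula holds at 0.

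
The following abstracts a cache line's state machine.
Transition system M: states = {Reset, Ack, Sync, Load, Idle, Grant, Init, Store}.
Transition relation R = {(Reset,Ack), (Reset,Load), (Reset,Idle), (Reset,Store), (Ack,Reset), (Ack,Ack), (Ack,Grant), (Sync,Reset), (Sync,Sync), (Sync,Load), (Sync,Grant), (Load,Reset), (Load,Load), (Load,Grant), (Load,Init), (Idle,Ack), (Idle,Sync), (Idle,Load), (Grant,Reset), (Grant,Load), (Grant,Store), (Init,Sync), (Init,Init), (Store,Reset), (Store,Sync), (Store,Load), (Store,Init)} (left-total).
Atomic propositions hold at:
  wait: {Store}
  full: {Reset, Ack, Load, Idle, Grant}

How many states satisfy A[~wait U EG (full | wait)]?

Sat(~wait) = {Reset, Ack, Sync, Load, Idle, Grant, Init}
Sat(full | wait) = {Reset, Ack, Load, Idle, Grant, Store}
EG (full | wait): greatest fixpoint, start Z0 = {Reset, Ack, Load, Idle, Grant, Store}, keep only states in Sat with some successor in Z. Already a fixed point.
Sat(EG (full | wait)) = {Reset, Ack, Load, Idle, Grant, Store}
A[~wait U EG (full | wait)]: least fixpoint, start Z0 = Sat(EG (full | wait)) = {Reset, Ack, Load, Idle, Grant, Store}, add states in Sat(~wait) with every successor in Z. Already a fixed point.
Sat(A[~wait U EG (full | wait)]) = {Reset, Ack, Load, Idle, Grant, Store}
|Sat(A[~wait U EG (full | wait)])| = |{Reset, Ack, Load, Idle, Grant, Store}| = 6.

6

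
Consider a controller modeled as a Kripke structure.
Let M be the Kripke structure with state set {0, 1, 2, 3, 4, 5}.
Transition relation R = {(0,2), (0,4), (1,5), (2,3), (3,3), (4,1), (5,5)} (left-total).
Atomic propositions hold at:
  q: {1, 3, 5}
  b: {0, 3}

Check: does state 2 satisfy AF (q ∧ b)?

Sat(q ∧ b) = {3}
AF (q ∧ b): least fixpoint, start Z0 = {3}, add states with every successor in Z. Z1 = {2, 3}; fixed.
Sat(AF (q ∧ b)) = {2, 3}
2 ∈ Sat(AF (q ∧ b)) = {2, 3}, so the formula holds at 2.

Yes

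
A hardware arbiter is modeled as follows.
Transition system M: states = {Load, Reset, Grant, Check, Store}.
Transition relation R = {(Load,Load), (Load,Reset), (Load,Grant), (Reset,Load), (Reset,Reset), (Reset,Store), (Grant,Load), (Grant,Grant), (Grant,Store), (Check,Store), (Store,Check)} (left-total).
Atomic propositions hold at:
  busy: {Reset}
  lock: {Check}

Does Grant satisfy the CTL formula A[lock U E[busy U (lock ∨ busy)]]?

Sat(lock ∨ busy) = {Reset, Check}
E[busy U (lock ∨ busy)]: least fixpoint, start Z0 = Sat((lock ∨ busy)) = {Reset, Check}, add states in Sat(busy) with some successor in Z. Already a fixed point.
Sat(E[busy U (lock ∨ busy)]) = {Reset, Check}
A[lock U E[busy U (lock ∨ busy)]]: least fixpoint, start Z0 = Sat(E[busy U (lock ∨ busy)]) = {Reset, Check}, add states in Sat(lock) with every successor in Z. Already a fixed point.
Sat(A[lock U E[busy U (lock ∨ busy)]]) = {Reset, Check}
Grant ∉ Sat(A[lock U E[busy U (lock ∨ busy)]]) = {Reset, Check}, so the formula does not hold at Grant.

No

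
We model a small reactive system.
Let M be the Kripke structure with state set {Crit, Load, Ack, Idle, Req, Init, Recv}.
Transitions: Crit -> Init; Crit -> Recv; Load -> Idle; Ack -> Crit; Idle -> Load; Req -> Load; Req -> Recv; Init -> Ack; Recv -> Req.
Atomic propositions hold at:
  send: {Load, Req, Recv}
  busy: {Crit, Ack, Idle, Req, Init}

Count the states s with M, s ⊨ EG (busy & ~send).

Sat(~send) = {Crit, Ack, Idle, Init}
Sat(busy & ~send) = {Crit, Ack, Idle, Init}
EG (busy & ~send): greatest fixpoint, start Z0 = {Crit, Ack, Idle, Init}, keep only states in Sat with some successor in Z. Z1 = {Crit, Ack, Init}; fixed.
Sat(EG (busy & ~send)) = {Crit, Ack, Init}
|Sat(EG (busy & ~send))| = |{Crit, Ack, Init}| = 3.

3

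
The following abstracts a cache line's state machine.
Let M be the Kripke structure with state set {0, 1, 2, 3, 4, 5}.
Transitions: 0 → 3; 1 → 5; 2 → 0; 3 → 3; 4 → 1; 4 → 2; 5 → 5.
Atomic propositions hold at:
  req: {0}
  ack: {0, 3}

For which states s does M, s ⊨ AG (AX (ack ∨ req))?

{0, 2, 3}

Sat(ack ∨ req) = {0, 3}
Sat(AX (ack ∨ req)) = {s : every successor in {0, 3}} = {0, 2, 3}
AG (AX (ack ∨ req)): greatest fixpoint, start Z0 = {0, 2, 3}, keep only states in Sat with every successor in Z. Already a fixed point.
Sat(AG (AX (ack ∨ req))) = {0, 2, 3}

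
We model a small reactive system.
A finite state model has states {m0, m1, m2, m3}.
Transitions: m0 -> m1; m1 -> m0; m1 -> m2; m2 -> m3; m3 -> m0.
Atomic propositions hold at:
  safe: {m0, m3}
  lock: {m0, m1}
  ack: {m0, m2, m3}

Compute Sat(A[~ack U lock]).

{m0, m1}

Sat(~ack) = {m1}
A[~ack U lock]: least fixpoint, start Z0 = Sat(lock) = {m0, m1}, add states in Sat(~ack) with every successor in Z. Already a fixed point.
Sat(A[~ack U lock]) = {m0, m1}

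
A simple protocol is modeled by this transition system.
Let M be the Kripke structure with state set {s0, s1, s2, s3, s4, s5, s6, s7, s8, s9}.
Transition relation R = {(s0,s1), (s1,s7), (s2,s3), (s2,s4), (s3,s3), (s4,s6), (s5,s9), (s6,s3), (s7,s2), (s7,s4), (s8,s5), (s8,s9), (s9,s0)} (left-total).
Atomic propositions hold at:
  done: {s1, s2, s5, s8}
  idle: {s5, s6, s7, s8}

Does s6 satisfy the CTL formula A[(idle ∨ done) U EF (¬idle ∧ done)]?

No

Sat(idle ∨ done) = {s1, s2, s5, s6, s7, s8}
Sat(¬idle) = {s0, s1, s2, s3, s4, s9}
Sat(¬idle ∧ done) = {s1, s2}
EF (¬idle ∧ done): least fixpoint, start Z0 = {s1, s2}, add states with some successor in Z. Z1 = {s0, s1, s2, s7}; Z2 = {s0, s1, s2, s7, s9}; Z3 = {s0, s1, s2, s5, s7, s8, s9}; fixed.
Sat(EF (¬idle ∧ done)) = {s0, s1, s2, s5, s7, s8, s9}
A[(idle ∨ done) U EF (¬idle ∧ done)]: least fixpoint, start Z0 = Sat(EF (¬idle ∧ done)) = {s0, s1, s2, s5, s7, s8, s9}, add states in Sat(idle ∨ done) with every successor in Z. Already a fixed point.
Sat(A[(idle ∨ done) U EF (¬idle ∧ done)]) = {s0, s1, s2, s5, s7, s8, s9}
s6 ∉ Sat(A[(idle ∨ done) U EF (¬idle ∧ done)]) = {s0, s1, s2, s5, s7, s8, s9}, so the formula does not hold at s6.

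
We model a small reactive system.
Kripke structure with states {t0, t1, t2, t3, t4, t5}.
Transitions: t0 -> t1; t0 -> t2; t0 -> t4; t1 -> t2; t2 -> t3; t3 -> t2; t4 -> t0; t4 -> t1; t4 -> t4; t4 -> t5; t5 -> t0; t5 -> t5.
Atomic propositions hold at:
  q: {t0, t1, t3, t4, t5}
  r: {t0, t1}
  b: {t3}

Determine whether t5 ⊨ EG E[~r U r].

Sat(~r) = {t2, t3, t4, t5}
E[~r U r]: least fixpoint, start Z0 = Sat(r) = {t0, t1}, add states in Sat(~r) with some successor in Z. Z1 = {t0, t1, t4, t5}; fixed.
Sat(E[~r U r]) = {t0, t1, t4, t5}
EG E[~r U r]: greatest fixpoint, start Z0 = {t0, t1, t4, t5}, keep only states in Sat with some successor in Z. Z1 = {t0, t4, t5}; fixed.
Sat(EG E[~r U r]) = {t0, t4, t5}
t5 ∈ Sat(EG E[~r U r]) = {t0, t4, t5}, so the formula holds at t5.

Yes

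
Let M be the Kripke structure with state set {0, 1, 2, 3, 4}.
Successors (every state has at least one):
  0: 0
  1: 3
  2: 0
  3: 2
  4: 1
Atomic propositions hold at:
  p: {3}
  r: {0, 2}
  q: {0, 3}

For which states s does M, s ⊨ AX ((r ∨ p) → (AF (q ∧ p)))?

{1, 4}

Sat(r ∨ p) = {0, 2, 3}
Sat(q ∧ p) = {3}
AF (q ∧ p): least fixpoint, start Z0 = {3}, add states with every successor in Z. Z1 = {1, 3}; Z2 = {1, 3, 4}; fixed.
Sat(AF (q ∧ p)) = {1, 3, 4}
Sat((r ∨ p) → (AF (q ∧ p))) = {1, 3, 4}
Sat(AX ((r ∨ p) → (AF (q ∧ p)))) = {s : every successor in {1, 3, 4}} = {1, 4}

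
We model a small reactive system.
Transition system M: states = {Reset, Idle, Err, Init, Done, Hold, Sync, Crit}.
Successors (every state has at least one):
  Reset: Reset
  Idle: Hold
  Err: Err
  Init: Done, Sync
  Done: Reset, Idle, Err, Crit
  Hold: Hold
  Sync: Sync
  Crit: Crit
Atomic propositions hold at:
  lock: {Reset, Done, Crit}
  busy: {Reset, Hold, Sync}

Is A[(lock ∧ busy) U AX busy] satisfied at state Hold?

Sat(lock ∧ busy) = {Reset}
Sat(AX busy) = {s : every successor in {Reset, Hold, Sync}} = {Reset, Idle, Hold, Sync}
A[(lock ∧ busy) U AX busy]: least fixpoint, start Z0 = Sat(AX busy) = {Reset, Idle, Hold, Sync}, add states in Sat(lock ∧ busy) with every successor in Z. Already a fixed point.
Sat(A[(lock ∧ busy) U AX busy]) = {Reset, Idle, Hold, Sync}
Hold ∈ Sat(A[(lock ∧ busy) U AX busy]) = {Reset, Idle, Hold, Sync}, so the formula holds at Hold.

Yes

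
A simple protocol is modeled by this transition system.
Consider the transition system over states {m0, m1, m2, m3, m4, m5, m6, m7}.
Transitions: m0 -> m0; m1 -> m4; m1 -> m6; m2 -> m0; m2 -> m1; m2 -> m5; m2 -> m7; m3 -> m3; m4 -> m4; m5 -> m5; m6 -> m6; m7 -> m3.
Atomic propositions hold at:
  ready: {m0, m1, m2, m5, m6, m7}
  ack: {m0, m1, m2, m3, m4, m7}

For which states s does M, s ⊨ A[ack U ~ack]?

Sat(~ack) = {m5, m6}
A[ack U ~ack]: least fixpoint, start Z0 = Sat(~ack) = {m5, m6}, add states in Sat(ack) with every successor in Z. Already a fixed point.
Sat(A[ack U ~ack]) = {m5, m6}

{m5, m6}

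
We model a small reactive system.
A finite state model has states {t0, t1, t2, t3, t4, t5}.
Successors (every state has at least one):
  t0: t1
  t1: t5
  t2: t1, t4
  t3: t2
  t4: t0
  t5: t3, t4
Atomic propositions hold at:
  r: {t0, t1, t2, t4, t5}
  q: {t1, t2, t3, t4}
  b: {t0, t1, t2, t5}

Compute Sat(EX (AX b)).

{t0, t2, t4, t5}

Sat(AX b) = {s : every successor in {t0, t1, t2, t5}} = {t0, t1, t3, t4}
Sat(EX (AX b)) = {s : some successor in {t0, t1, t3, t4}} = {t0, t2, t4, t5}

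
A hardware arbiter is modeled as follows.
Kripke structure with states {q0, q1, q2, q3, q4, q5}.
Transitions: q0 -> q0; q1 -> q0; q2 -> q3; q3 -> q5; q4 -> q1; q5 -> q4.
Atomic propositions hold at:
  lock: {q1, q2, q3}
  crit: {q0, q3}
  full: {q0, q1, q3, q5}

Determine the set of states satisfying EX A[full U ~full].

{q2, q3, q5}

Sat(~full) = {q2, q4}
A[full U ~full]: least fixpoint, start Z0 = Sat(~full) = {q2, q4}, add states in Sat(full) with every successor in Z. Z1 = {q2, q4, q5}; Z2 = {q2, q3, q4, q5}; fixed.
Sat(A[full U ~full]) = {q2, q3, q4, q5}
Sat(EX A[full U ~full]) = {s : some successor in {q2, q3, q4, q5}} = {q2, q3, q5}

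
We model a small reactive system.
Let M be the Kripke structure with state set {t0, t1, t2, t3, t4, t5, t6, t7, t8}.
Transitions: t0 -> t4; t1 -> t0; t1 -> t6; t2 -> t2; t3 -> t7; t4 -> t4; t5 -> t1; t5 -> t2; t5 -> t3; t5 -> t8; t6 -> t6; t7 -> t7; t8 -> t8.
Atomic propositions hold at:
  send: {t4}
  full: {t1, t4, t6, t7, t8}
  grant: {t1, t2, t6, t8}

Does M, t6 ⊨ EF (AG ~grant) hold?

No

Sat(~grant) = {t0, t3, t4, t5, t7}
AG ~grant: greatest fixpoint, start Z0 = {t0, t3, t4, t5, t7}, keep only states in Sat with every successor in Z. Z1 = {t0, t3, t4, t7}; fixed.
Sat(AG ~grant) = {t0, t3, t4, t7}
EF (AG ~grant): least fixpoint, start Z0 = {t0, t3, t4, t7}, add states with some successor in Z. Z1 = {t0, t1, t3, t4, t5, t7}; fixed.
Sat(EF (AG ~grant)) = {t0, t1, t3, t4, t5, t7}
t6 ∉ Sat(EF (AG ~grant)) = {t0, t1, t3, t4, t5, t7}, so the formula does not hold at t6.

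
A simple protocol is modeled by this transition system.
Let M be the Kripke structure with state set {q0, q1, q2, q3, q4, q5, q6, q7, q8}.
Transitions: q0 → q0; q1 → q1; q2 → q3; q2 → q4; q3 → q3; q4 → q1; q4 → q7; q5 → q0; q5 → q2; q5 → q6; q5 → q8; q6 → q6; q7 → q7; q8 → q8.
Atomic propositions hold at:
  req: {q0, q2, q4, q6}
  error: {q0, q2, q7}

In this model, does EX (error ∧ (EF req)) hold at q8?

EF req: least fixpoint, start Z0 = {q0, q2, q4, q6}, add states with some successor in Z. Z1 = {q0, q2, q4, q5, q6}; fixed.
Sat(EF req) = {q0, q2, q4, q5, q6}
Sat(error ∧ (EF req)) = {q0, q2}
Sat(EX (error ∧ (EF req))) = {s : some successor in {q0, q2}} = {q0, q5}
q8 ∉ Sat(EX (error ∧ (EF req))) = {q0, q5}, so the formula does not hold at q8.

No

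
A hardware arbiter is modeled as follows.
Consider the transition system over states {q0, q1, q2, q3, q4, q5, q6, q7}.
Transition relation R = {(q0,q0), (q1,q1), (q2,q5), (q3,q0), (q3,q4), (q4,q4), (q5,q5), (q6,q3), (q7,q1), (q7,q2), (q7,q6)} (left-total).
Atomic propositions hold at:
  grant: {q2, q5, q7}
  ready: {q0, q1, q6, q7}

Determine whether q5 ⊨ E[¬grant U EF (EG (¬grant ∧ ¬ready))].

Sat(¬grant) = {q0, q1, q3, q4, q6}
Sat(¬ready) = {q2, q3, q4, q5}
Sat(¬grant ∧ ¬ready) = {q3, q4}
EG (¬grant ∧ ¬ready): greatest fixpoint, start Z0 = {q3, q4}, keep only states in Sat with some successor in Z. Already a fixed point.
Sat(EG (¬grant ∧ ¬ready)) = {q3, q4}
EF (EG (¬grant ∧ ¬ready)): least fixpoint, start Z0 = {q3, q4}, add states with some successor in Z. Z1 = {q3, q4, q6}; Z2 = {q3, q4, q6, q7}; fixed.
Sat(EF (EG (¬grant ∧ ¬ready))) = {q3, q4, q6, q7}
E[¬grant U EF (EG (¬grant ∧ ¬ready))]: least fixpoint, start Z0 = Sat(EF (EG (¬grant ∧ ¬ready))) = {q3, q4, q6, q7}, add states in Sat(¬grant) with some successor in Z. Already a fixed point.
Sat(E[¬grant U EF (EG (¬grant ∧ ¬ready))]) = {q3, q4, q6, q7}
q5 ∉ Sat(E[¬grant U EF (EG (¬grant ∧ ¬ready))]) = {q3, q4, q6, q7}, so the formula does not hold at q5.

No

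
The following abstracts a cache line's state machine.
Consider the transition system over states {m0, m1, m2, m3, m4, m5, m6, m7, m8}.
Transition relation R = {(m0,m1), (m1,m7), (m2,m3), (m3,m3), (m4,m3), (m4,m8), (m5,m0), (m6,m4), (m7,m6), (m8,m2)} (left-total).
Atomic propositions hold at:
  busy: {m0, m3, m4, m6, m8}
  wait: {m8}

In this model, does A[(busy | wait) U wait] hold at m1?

No

Sat(busy | wait) = {m0, m3, m4, m6, m8}
A[(busy | wait) U wait]: least fixpoint, start Z0 = Sat(wait) = {m8}, add states in Sat(busy | wait) with every successor in Z. Already a fixed point.
Sat(A[(busy | wait) U wait]) = {m8}
m1 ∉ Sat(A[(busy | wait) U wait]) = {m8}, so the formula does not hold at m1.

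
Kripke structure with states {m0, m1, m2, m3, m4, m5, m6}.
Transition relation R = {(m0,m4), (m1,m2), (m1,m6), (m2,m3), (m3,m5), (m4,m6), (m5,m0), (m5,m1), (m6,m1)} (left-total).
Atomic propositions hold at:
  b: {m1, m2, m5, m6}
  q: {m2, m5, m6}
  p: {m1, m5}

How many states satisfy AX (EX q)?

Sat(EX q) = {s : some successor in {m2, m5, m6}} = {m1, m3, m4}
Sat(AX (EX q)) = {s : every successor in {m1, m3, m4}} = {m0, m2, m6}
|Sat(AX (EX q))| = |{m0, m2, m6}| = 3.

3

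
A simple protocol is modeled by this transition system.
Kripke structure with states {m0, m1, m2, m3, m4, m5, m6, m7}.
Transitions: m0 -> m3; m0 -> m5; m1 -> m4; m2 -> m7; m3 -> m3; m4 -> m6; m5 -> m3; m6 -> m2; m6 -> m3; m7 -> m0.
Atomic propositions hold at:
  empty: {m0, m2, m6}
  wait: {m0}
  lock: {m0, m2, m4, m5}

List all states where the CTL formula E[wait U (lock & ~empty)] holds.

{m0, m4, m5}

Sat(~empty) = {m1, m3, m4, m5, m7}
Sat(lock & ~empty) = {m4, m5}
E[wait U (lock & ~empty)]: least fixpoint, start Z0 = Sat((lock & ~empty)) = {m4, m5}, add states in Sat(wait) with some successor in Z. Z1 = {m0, m4, m5}; fixed.
Sat(E[wait U (lock & ~empty)]) = {m0, m4, m5}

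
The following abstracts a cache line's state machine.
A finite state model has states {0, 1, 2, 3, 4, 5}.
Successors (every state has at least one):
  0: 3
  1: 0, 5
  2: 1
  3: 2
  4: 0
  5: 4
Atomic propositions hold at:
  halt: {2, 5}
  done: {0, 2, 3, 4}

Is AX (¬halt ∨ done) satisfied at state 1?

No

Sat(¬halt) = {0, 1, 3, 4}
Sat(¬halt ∨ done) = {0, 1, 2, 3, 4}
Sat(AX (¬halt ∨ done)) = {s : every successor in {0, 1, 2, 3, 4}} = {0, 2, 3, 4, 5}
1 ∉ Sat(AX (¬halt ∨ done)) = {0, 2, 3, 4, 5}, so the formula does not hold at 1.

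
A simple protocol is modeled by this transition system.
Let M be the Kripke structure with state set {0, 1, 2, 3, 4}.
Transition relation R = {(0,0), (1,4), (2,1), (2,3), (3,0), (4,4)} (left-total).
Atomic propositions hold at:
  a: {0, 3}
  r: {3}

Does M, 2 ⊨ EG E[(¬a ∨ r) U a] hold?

Yes

Sat(¬a) = {1, 2, 4}
Sat(¬a ∨ r) = {1, 2, 3, 4}
E[(¬a ∨ r) U a]: least fixpoint, start Z0 = Sat(a) = {0, 3}, add states in Sat(¬a ∨ r) with some successor in Z. Z1 = {0, 2, 3}; fixed.
Sat(E[(¬a ∨ r) U a]) = {0, 2, 3}
EG E[(¬a ∨ r) U a]: greatest fixpoint, start Z0 = {0, 2, 3}, keep only states in Sat with some successor in Z. Already a fixed point.
Sat(EG E[(¬a ∨ r) U a]) = {0, 2, 3}
2 ∈ Sat(EG E[(¬a ∨ r) U a]) = {0, 2, 3}, so the formula holds at 2.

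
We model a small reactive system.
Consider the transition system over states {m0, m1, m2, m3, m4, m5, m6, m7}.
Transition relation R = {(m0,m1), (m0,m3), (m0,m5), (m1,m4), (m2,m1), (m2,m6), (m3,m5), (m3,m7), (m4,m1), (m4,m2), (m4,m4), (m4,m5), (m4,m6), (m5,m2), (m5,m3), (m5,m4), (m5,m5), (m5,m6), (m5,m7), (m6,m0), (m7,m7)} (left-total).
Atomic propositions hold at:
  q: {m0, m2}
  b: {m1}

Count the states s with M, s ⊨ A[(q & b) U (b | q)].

3

Sat(q & b) = ∅
Sat(b | q) = {m0, m1, m2}
A[(q & b) U (b | q)]: least fixpoint, start Z0 = Sat((b | q)) = {m0, m1, m2}, add states in Sat(q & b) with every successor in Z. Already a fixed point.
Sat(A[(q & b) U (b | q)]) = {m0, m1, m2}
|Sat(A[(q & b) U (b | q)])| = |{m0, m1, m2}| = 3.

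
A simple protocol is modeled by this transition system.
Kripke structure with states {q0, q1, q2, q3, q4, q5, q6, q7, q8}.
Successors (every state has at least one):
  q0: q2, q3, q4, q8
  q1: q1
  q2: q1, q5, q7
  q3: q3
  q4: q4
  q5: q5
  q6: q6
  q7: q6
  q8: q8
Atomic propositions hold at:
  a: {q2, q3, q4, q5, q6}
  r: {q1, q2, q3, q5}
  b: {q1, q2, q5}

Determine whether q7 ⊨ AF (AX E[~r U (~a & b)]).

Sat(~r) = {q0, q4, q6, q7, q8}
Sat(~a) = {q0, q1, q7, q8}
Sat(~a & b) = {q1}
E[~r U (~a & b)]: least fixpoint, start Z0 = Sat((~a & b)) = {q1}, add states in Sat(~r) with some successor in Z. Already a fixed point.
Sat(E[~r U (~a & b)]) = {q1}
Sat(AX E[~r U (~a & b)]) = {s : every successor in {q1}} = {q1}
AF (AX E[~r U (~a & b)]): least fixpoint, start Z0 = {q1}, add states with every successor in Z. Already a fixed point.
Sat(AF (AX E[~r U (~a & b)])) = {q1}
q7 ∉ Sat(AF (AX E[~r U (~a & b)])) = {q1}, so the formula does not hold at q7.

No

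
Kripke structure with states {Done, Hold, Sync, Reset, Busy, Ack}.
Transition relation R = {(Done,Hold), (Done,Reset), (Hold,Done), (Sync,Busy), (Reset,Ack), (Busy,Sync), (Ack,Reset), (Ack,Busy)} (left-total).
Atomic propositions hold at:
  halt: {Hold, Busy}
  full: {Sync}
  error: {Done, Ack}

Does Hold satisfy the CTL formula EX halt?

No

Sat(EX halt) = {s : some successor in {Hold, Busy}} = {Done, Sync, Ack}
Hold ∉ Sat(EX halt) = {Done, Sync, Ack}, so the formula does not hold at Hold.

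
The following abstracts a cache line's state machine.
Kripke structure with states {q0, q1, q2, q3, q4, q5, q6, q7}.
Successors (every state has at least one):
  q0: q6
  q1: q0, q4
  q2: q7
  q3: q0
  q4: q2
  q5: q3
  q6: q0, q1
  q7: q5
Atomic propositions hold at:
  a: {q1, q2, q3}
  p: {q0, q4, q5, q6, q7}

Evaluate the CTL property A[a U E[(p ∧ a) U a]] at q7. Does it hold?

No

Sat(p ∧ a) = ∅
E[(p ∧ a) U a]: least fixpoint, start Z0 = Sat(a) = {q1, q2, q3}, add states in Sat(p ∧ a) with some successor in Z. Already a fixed point.
Sat(E[(p ∧ a) U a]) = {q1, q2, q3}
A[a U E[(p ∧ a) U a]]: least fixpoint, start Z0 = Sat(E[(p ∧ a) U a]) = {q1, q2, q3}, add states in Sat(a) with every successor in Z. Already a fixed point.
Sat(A[a U E[(p ∧ a) U a]]) = {q1, q2, q3}
q7 ∉ Sat(A[a U E[(p ∧ a) U a]]) = {q1, q2, q3}, so the formula does not hold at q7.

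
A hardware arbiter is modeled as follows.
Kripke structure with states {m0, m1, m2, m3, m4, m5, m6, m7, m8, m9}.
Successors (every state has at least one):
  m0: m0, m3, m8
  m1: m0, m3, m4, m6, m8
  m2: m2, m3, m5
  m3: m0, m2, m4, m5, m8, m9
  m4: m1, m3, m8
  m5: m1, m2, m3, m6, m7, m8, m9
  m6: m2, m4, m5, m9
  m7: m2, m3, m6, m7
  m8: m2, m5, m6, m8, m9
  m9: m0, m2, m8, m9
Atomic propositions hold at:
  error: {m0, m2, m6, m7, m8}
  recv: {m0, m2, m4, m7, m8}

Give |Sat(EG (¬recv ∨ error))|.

Sat(¬recv) = {m1, m3, m5, m6, m9}
Sat(¬recv ∨ error) = {m0, m1, m2, m3, m5, m6, m7, m8, m9}
EG (¬recv ∨ error): greatest fixpoint, start Z0 = {m0, m1, m2, m3, m5, m6, m7, m8, m9}, keep only states in Sat with some successor in Z. Already a fixed point.
Sat(EG (¬recv ∨ error)) = {m0, m1, m2, m3, m5, m6, m7, m8, m9}
|Sat(EG (¬recv ∨ error))| = |{m0, m1, m2, m3, m5, m6, m7, m8, m9}| = 9.

9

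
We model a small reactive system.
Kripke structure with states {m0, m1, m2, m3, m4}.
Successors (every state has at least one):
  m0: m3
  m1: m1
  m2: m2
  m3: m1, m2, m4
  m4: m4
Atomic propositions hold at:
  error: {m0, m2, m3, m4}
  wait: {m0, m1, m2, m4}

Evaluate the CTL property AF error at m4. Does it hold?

AF error: least fixpoint, start Z0 = {m0, m2, m3, m4}, add states with every successor in Z. Already a fixed point.
Sat(AF error) = {m0, m2, m3, m4}
m4 ∈ Sat(AF error) = {m0, m2, m3, m4}, so the formula holds at m4.

Yes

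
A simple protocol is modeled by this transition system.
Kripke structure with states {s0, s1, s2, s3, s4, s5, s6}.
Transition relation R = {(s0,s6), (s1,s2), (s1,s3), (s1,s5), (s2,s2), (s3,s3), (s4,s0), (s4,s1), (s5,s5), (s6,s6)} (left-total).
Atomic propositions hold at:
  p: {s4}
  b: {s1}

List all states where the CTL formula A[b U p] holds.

A[b U p]: least fixpoint, start Z0 = Sat(p) = {s4}, add states in Sat(b) with every successor in Z. Already a fixed point.
Sat(A[b U p]) = {s4}

{s4}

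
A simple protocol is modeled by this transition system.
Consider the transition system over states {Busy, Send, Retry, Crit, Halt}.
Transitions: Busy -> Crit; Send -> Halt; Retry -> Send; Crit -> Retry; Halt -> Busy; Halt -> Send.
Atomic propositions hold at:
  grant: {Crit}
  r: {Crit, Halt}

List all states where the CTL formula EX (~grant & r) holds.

Sat(~grant) = {Busy, Send, Retry, Halt}
Sat(~grant & r) = {Halt}
Sat(EX (~grant & r)) = {s : some successor in {Halt}} = {Send}

{Send}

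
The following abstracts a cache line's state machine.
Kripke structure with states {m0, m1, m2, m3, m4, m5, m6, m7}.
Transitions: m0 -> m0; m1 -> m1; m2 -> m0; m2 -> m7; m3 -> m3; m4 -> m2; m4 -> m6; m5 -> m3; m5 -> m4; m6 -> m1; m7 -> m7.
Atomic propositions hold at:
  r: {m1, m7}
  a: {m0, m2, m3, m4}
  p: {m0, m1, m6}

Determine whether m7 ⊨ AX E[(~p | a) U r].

Sat(~p) = {m2, m3, m4, m5, m7}
Sat(~p | a) = {m0, m2, m3, m4, m5, m7}
E[(~p | a) U r]: least fixpoint, start Z0 = Sat(r) = {m1, m7}, add states in Sat(~p | a) with some successor in Z. Z1 = {m1, m2, m7}; Z2 = {m1, m2, m4, m7}; Z3 = {m1, m2, m4, m5, m7}; fixed.
Sat(E[(~p | a) U r]) = {m1, m2, m4, m5, m7}
Sat(AX E[(~p | a) U r]) = {s : every successor in {m1, m2, m4, m5, m7}} = {m1, m6, m7}
m7 ∈ Sat(AX E[(~p | a) U r]) = {m1, m6, m7}, so the formula holds at m7.

Yes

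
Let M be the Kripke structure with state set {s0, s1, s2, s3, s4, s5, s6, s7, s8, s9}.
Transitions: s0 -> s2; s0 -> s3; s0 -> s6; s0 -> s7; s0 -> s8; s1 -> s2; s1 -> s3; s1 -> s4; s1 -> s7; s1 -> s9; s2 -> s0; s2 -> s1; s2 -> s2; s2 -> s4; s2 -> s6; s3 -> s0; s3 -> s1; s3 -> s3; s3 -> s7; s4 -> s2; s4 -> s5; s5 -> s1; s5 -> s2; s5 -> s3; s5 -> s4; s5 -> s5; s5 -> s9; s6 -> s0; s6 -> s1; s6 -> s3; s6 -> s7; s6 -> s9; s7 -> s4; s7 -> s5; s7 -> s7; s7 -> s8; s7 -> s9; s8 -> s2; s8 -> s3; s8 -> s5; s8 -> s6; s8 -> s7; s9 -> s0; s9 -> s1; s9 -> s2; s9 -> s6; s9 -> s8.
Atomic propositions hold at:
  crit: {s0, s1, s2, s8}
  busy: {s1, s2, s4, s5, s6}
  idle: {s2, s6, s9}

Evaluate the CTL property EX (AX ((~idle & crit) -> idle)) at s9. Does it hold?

Yes

Sat(~idle) = {s0, s1, s3, s4, s5, s7, s8}
Sat(~idle & crit) = {s0, s1, s8}
Sat((~idle & crit) -> idle) = {s2, s3, s4, s5, s6, s7, s9}
Sat(AX ((~idle & crit) -> idle)) = {s : every successor in {s2, s3, s4, s5, s6, s7, s9}} = {s1, s4, s8}
Sat(EX (AX ((~idle & crit) -> idle))) = {s : some successor in {s1, s4, s8}} = {s0, s1, s2, s3, s5, s6, s7, s9}
s9 ∈ Sat(EX (AX ((~idle & crit) -> idle))) = {s0, s1, s2, s3, s5, s6, s7, s9}, so the formula holds at s9.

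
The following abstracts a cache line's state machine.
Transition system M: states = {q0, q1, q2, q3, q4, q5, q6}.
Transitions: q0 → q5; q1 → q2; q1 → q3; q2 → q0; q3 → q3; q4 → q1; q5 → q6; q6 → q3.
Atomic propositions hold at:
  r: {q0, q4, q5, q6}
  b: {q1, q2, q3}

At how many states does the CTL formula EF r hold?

EF r: least fixpoint, start Z0 = {q0, q4, q5, q6}, add states with some successor in Z. Z1 = {q0, q2, q4, q5, q6}; Z2 = {q0, q1, q2, q4, q5, q6}; fixed.
Sat(EF r) = {q0, q1, q2, q4, q5, q6}
|Sat(EF r)| = |{q0, q1, q2, q4, q5, q6}| = 6.

6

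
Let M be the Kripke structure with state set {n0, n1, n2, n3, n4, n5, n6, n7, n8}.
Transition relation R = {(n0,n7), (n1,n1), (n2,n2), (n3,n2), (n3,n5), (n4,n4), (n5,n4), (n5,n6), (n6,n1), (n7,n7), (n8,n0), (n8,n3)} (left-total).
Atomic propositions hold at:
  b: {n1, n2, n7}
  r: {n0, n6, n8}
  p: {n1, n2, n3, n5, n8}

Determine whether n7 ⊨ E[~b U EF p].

No

Sat(~b) = {n0, n3, n4, n5, n6, n8}
EF p: least fixpoint, start Z0 = {n1, n2, n3, n5, n8}, add states with some successor in Z. Z1 = {n1, n2, n3, n5, n6, n8}; fixed.
Sat(EF p) = {n1, n2, n3, n5, n6, n8}
E[~b U EF p]: least fixpoint, start Z0 = Sat(EF p) = {n1, n2, n3, n5, n6, n8}, add states in Sat(~b) with some successor in Z. Already a fixed point.
Sat(E[~b U EF p]) = {n1, n2, n3, n5, n6, n8}
n7 ∉ Sat(E[~b U EF p]) = {n1, n2, n3, n5, n6, n8}, so the formula does not hold at n7.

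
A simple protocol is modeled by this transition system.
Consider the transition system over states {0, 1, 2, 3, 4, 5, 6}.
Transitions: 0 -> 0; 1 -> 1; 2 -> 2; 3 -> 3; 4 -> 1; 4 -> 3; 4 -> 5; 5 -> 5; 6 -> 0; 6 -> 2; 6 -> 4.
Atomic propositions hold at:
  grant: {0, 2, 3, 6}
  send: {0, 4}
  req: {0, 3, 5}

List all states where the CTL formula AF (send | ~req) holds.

Sat(~req) = {1, 2, 4, 6}
Sat(send | ~req) = {0, 1, 2, 4, 6}
AF (send | ~req): least fixpoint, start Z0 = {0, 1, 2, 4, 6}, add states with every successor in Z. Already a fixed point.
Sat(AF (send | ~req)) = {0, 1, 2, 4, 6}

{0, 1, 2, 4, 6}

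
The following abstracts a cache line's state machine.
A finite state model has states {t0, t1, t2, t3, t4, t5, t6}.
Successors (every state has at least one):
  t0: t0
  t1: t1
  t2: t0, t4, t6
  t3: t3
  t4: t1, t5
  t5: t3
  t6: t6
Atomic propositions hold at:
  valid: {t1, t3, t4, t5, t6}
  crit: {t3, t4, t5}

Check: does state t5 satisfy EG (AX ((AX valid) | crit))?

Sat(AX valid) = {s : every successor in {t1, t3, t4, t5, t6}} = {t1, t3, t4, t5, t6}
Sat((AX valid) | crit) = {t1, t3, t4, t5, t6}
Sat(AX ((AX valid) | crit)) = {s : every successor in {t1, t3, t4, t5, t6}} = {t1, t3, t4, t5, t6}
EG (AX ((AX valid) | crit)): greatest fixpoint, start Z0 = {t1, t3, t4, t5, t6}, keep only states in Sat with some successor in Z. Already a fixed point.
Sat(EG (AX ((AX valid) | crit))) = {t1, t3, t4, t5, t6}
t5 ∈ Sat(EG (AX ((AX valid) | crit))) = {t1, t3, t4, t5, t6}, so the formula holds at t5.

Yes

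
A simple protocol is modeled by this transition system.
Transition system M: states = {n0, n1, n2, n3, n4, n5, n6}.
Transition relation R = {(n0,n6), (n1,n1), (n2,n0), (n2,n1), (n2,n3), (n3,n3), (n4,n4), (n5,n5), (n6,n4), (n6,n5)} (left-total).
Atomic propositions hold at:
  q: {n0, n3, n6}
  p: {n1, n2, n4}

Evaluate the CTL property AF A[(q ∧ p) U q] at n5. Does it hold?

No

Sat(q ∧ p) = ∅
A[(q ∧ p) U q]: least fixpoint, start Z0 = Sat(q) = {n0, n3, n6}, add states in Sat(q ∧ p) with every successor in Z. Already a fixed point.
Sat(A[(q ∧ p) U q]) = {n0, n3, n6}
AF A[(q ∧ p) U q]: least fixpoint, start Z0 = {n0, n3, n6}, add states with every successor in Z. Already a fixed point.
Sat(AF A[(q ∧ p) U q]) = {n0, n3, n6}
n5 ∉ Sat(AF A[(q ∧ p) U q]) = {n0, n3, n6}, so the formula does not hold at n5.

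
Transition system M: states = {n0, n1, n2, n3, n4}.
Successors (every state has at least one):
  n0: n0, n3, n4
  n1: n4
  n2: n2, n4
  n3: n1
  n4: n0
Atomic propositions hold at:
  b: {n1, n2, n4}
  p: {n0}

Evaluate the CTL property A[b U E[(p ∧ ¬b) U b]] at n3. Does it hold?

No

Sat(¬b) = {n0, n3}
Sat(p ∧ ¬b) = {n0}
E[(p ∧ ¬b) U b]: least fixpoint, start Z0 = Sat(b) = {n1, n2, n4}, add states in Sat(p ∧ ¬b) with some successor in Z. Z1 = {n0, n1, n2, n4}; fixed.
Sat(E[(p ∧ ¬b) U b]) = {n0, n1, n2, n4}
A[b U E[(p ∧ ¬b) U b]]: least fixpoint, start Z0 = Sat(E[(p ∧ ¬b) U b]) = {n0, n1, n2, n4}, add states in Sat(b) with every successor in Z. Already a fixed point.
Sat(A[b U E[(p ∧ ¬b) U b]]) = {n0, n1, n2, n4}
n3 ∉ Sat(A[b U E[(p ∧ ¬b) U b]]) = {n0, n1, n2, n4}, so the formula does not hold at n3.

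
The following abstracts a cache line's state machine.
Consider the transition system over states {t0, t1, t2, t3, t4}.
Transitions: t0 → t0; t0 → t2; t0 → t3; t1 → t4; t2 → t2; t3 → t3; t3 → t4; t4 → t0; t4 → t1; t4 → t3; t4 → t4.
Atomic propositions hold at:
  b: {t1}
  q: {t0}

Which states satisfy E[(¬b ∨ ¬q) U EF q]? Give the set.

Sat(¬b) = {t0, t2, t3, t4}
Sat(¬q) = {t1, t2, t3, t4}
Sat(¬b ∨ ¬q) = {t0, t1, t2, t3, t4}
EF q: least fixpoint, start Z0 = {t0}, add states with some successor in Z. Z1 = {t0, t4}; Z2 = {t0, t1, t3, t4}; fixed.
Sat(EF q) = {t0, t1, t3, t4}
E[(¬b ∨ ¬q) U EF q]: least fixpoint, start Z0 = Sat(EF q) = {t0, t1, t3, t4}, add states in Sat(¬b ∨ ¬q) with some successor in Z. Already a fixed point.
Sat(E[(¬b ∨ ¬q) U EF q]) = {t0, t1, t3, t4}

{t0, t1, t3, t4}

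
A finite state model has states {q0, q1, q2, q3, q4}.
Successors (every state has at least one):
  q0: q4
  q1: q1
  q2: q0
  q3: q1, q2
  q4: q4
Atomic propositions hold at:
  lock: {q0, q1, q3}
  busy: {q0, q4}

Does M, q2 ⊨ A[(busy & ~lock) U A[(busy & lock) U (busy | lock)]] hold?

No

Sat(~lock) = {q2, q4}
Sat(busy & ~lock) = {q4}
Sat(busy & lock) = {q0}
Sat(busy | lock) = {q0, q1, q3, q4}
A[(busy & lock) U (busy | lock)]: least fixpoint, start Z0 = Sat((busy | lock)) = {q0, q1, q3, q4}, add states in Sat(busy & lock) with every successor in Z. Already a fixed point.
Sat(A[(busy & lock) U (busy | lock)]) = {q0, q1, q3, q4}
A[(busy & ~lock) U A[(busy & lock) U (busy | lock)]]: least fixpoint, start Z0 = Sat(A[(busy & lock) U (busy | lock)]) = {q0, q1, q3, q4}, add states in Sat(busy & ~lock) with every successor in Z. Already a fixed point.
Sat(A[(busy & ~lock) U A[(busy & lock) U (busy | lock)]]) = {q0, q1, q3, q4}
q2 ∉ Sat(A[(busy & ~lock) U A[(busy & lock) U (busy | lock)]]) = {q0, q1, q3, q4}, so the formula does not hold at q2.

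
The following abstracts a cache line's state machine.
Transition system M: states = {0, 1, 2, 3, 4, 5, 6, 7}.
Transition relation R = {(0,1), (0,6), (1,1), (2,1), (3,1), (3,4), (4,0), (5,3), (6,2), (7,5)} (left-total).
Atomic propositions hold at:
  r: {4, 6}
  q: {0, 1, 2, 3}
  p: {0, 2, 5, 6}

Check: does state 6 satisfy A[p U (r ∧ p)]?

Yes

Sat(r ∧ p) = {6}
A[p U (r ∧ p)]: least fixpoint, start Z0 = Sat((r ∧ p)) = {6}, add states in Sat(p) with every successor in Z. Already a fixed point.
Sat(A[p U (r ∧ p)]) = {6}
6 ∈ Sat(A[p U (r ∧ p)]) = {6}, so the formula holds at 6.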